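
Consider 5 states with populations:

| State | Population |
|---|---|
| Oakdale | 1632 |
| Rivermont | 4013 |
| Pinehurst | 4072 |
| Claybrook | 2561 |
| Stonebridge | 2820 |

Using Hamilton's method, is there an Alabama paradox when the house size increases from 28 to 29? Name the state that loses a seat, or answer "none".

none

At 28 seats: Oakdale 3, Rivermont 7, Pinehurst 8, Claybrook 5, Stonebridge 5.
At 29 seats: Oakdale 3, Rivermont 8, Pinehurst 8, Claybrook 5, Stonebridge 5.
No state's allocation decreased.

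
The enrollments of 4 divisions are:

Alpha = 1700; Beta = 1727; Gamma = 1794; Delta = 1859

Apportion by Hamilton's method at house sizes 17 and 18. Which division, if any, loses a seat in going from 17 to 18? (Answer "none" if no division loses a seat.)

none

At 17 seats: Alpha 4, Beta 4, Gamma 4, Delta 5.
At 18 seats: Alpha 4, Beta 4, Gamma 5, Delta 5.
No division's allocation decreased.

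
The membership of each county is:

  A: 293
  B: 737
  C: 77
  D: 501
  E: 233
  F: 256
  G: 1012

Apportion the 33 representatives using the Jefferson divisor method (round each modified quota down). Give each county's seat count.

Standard divisor 3109/33 ≈ 94.212; standard quotas: A 3.110, B 7.823, C 0.817, D 5.318, E 2.473, F 2.717, G 10.742.
Rounding down gives 3, 7, 0, 5, 2, 2, 10 = 29 seats, so the divisor must be adjusted.
With modified divisor 84: modified quotas A 3.488, B 8.774, C 0.917, D 5.964, E 2.774, F 3.048, G 12.048.
Rounding down: A 3, B 8, C 0, D 5, E 2, F 3, G 12 (total 33).

A 3; B 8; C 0; D 5; E 2; F 3; G 12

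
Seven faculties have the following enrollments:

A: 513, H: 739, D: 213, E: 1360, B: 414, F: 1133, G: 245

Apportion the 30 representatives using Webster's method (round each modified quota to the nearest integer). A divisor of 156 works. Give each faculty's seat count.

With modified divisor 156: modified quotas A 3.288, H 4.737, D 1.365, E 8.718, B 2.654, F 7.263, G 1.571.
Rounding to the nearest integer: A 3, H 5, D 1, E 9, B 3, F 7, G 2 (total 30).

A 3, H 5, D 1, E 9, B 3, F 7, G 2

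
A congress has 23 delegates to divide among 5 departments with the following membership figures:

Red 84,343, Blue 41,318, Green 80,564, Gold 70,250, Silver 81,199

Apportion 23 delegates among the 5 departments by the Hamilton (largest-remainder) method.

Standard divisor: 357674 ÷ 23 ≈ 15551.043.
Standard quotas: Red 5.4236, Blue 2.6569, Green 5.1806, Gold 4.5174, Silver 5.2215.
Lower quotas: Red 5, Blue 2, Green 5, Gold 4, Silver 5 (sum 21, leaving 2 seats).
Remainders in descending order: Blue 0.6569, Gold 0.5174, Red 0.4236, Silver 0.2215, Green 0.1806.
The surplus seats go to Blue, Gold.

Red: 5, Blue: 3, Green: 5, Gold: 5, Silver: 5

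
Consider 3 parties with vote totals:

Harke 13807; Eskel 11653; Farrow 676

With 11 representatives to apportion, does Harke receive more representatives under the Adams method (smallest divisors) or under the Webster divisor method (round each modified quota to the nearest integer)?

Adams: Harke 5, Eskel 5, Farrow 1.
Webster: Harke 6, Eskel 5, Farrow 0.
Harke gets 5 under Adams and 6 under Webster.

Webster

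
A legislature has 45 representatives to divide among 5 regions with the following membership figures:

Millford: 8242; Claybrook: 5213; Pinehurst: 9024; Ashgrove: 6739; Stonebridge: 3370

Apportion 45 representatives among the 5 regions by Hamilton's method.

Millford: 11, Claybrook: 7, Pinehurst: 13, Ashgrove: 9, Stonebridge: 5

Total 32588; standard divisor 32588/45 ≈ 724.178.
Standard quotas: Millford 11.3812, Claybrook 7.1985, Pinehurst 12.4610, Ashgrove 9.3057, Stonebridge 4.6536.
Lower quotas: Millford 11, Claybrook 7, Pinehurst 12, Ashgrove 9, Stonebridge 4 (sum 43, leaving 2 seats).
Remainders in descending order: Stonebridge 0.6536, Pinehurst 0.4610, Millford 0.3812, Ashgrove 0.3057, Claybrook 0.1985.
Largest remainders: Stonebridge, Pinehurst receive the extra seats.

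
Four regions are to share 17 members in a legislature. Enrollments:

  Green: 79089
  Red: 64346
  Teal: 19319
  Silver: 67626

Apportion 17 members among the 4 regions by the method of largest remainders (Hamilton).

The standard divisor is 230380/17 ≈ 13551.765.
Standard quotas: Green 5.8361, Red 4.7482, Teal 1.4256, Silver 4.9902.
Lower quotas: Green 5, Red 4, Teal 1, Silver 4 (sum 14, leaving 3 seats).
Remainders in descending order: Silver 0.9902, Green 0.8361, Red 0.7482, Teal 0.4256.
The surplus seats go to Silver, Green, Red.

Green 6, Red 5, Teal 1, Silver 5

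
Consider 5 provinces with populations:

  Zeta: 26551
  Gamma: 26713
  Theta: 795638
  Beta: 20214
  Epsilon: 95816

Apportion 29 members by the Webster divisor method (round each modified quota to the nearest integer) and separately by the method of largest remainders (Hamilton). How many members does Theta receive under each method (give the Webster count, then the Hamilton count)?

23 and 24

Webster: Zeta 1, Gamma 1, Theta 23, Beta 1, Epsilon 3.
Hamilton: Zeta 1, Gamma 1, Theta 24, Beta 0, Epsilon 3.
Theta gets 23 under Webster and 24 under Hamilton.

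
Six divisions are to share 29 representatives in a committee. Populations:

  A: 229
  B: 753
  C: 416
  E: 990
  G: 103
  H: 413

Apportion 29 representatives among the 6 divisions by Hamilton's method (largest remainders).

The standard divisor is 2904/29 ≈ 100.138.
Standard quotas: A 2.287, B 7.520, C 4.154, E 9.886, G 1.029, H 4.124.
Lower quotas: A 2, B 7, C 4, E 9, G 1, H 4 (sum 27, leaving 2 seats).
Remainders in descending order: E 0.886, B 0.520, A 0.287, C 0.154, H 0.124, G 0.029.
Largest remainders: E, B receive the extra seats.

A=2; B=8; C=4; E=10; G=1; H=4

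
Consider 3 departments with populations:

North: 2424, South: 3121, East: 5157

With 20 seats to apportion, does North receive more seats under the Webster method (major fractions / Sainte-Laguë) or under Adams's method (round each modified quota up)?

Webster: North 4, South 6, East 10.
Adams: North 5, South 6, East 9.
North gets 4 under Webster and 5 under Adams.

Adams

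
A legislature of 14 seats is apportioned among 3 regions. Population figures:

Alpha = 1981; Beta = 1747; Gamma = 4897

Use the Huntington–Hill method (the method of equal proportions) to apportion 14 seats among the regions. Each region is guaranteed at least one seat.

Alpha: 3; Beta: 3; Gamma: 8

With divisor 616: modified quotas Alpha 3.216, Beta 2.836, Gamma 7.950.
Geometric-mean thresholds: Alpha √(3·4)=3.464, Beta √(2·3)=2.449, Gamma √(7·8)=7.483.
Each quota rounded against its threshold gives Alpha 3, Beta 3, Gamma 8 (total 14).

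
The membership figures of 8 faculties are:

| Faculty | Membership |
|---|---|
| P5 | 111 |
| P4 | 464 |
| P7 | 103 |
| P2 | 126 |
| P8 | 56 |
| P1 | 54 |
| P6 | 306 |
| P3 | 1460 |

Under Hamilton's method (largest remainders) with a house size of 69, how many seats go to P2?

Standard divisor: 2680 ÷ 69 ≈ 38.841.
Standard quotas: P5 2.858, P4 11.946, P7 2.652, P2 3.244, P8 1.442, P1 1.390, P6 7.878, P3 37.590.
Lower quotas: P5 2, P4 11, P7 2, P2 3, P8 1, P1 1, P6 7, P3 37 (sum 64, leaving 5 seats).
Remainders in descending order: P4 0.946, P6 0.878, P5 0.858, P7 0.652, P3 0.590, P8 0.442, P1 0.390, P2 0.244.
Largest remainders: P4, P6, P5, P7, P3 receive the extra seats.
P2 receives 3.

3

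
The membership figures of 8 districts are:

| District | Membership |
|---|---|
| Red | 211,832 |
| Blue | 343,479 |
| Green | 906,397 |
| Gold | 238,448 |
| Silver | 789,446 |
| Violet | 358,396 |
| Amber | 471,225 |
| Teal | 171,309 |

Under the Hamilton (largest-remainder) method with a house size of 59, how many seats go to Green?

15

Total 3490532; standard divisor 3490532/59 ≈ 59161.559.
Standard quotas: Red 3.5806, Blue 5.8058, Green 15.3207, Gold 4.0305, Silver 13.3439, Violet 6.0579, Amber 7.9651, Teal 2.8956.
Lower quotas: Red 3, Blue 5, Green 15, Gold 4, Silver 13, Violet 6, Amber 7, Teal 2 (sum 55, leaving 4 seats).
Remainders in descending order: Amber 0.9651, Teal 0.8956, Blue 0.8058, Red 0.5806, Silver 0.3439, Green 0.3207, Violet 0.0579, Gold 0.0305.
Largest remainders: Amber, Teal, Blue, Red receive the extra seats.
Green receives 15.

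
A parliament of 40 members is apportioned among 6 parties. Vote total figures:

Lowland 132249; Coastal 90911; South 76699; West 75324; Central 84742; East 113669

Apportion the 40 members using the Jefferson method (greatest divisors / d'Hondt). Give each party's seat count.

Standard divisor 573594/40 ≈ 14339.85; standard quotas: Lowland 9.222, Coastal 6.340, South 5.349, West 5.253, Central 5.910, East 7.927.
Rounding down gives 9, 6, 5, 5, 5, 7 = 37 seats, so the divisor must be adjusted.
With modified divisor 13100: modified quotas Lowland 10.095, Coastal 6.940, South 5.855, West 5.750, Central 6.469, East 8.677.
Rounding down: Lowland 10, Coastal 6, South 5, West 5, Central 6, East 8 (total 40).

Lowland 10; Coastal 6; South 5; West 5; Central 6; East 8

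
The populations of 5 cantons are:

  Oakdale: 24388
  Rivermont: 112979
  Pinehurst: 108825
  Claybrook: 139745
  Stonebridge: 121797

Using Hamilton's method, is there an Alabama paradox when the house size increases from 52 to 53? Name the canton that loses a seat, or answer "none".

Oakdale

At 52 seats: Oakdale 3, Rivermont 12, Pinehurst 11, Claybrook 14, Stonebridge 12.
At 53 seats: Oakdale 2, Rivermont 12, Pinehurst 11, Claybrook 15, Stonebridge 13.
Oakdale drops from 3 to 2.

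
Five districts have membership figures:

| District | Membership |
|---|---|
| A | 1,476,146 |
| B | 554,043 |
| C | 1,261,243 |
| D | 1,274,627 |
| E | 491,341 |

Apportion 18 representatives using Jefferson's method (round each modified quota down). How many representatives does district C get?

5

Standard divisor 5057400/18 ≈ 280966.667; standard quotas: A 5.254, B 1.972, C 4.489, D 4.537, E 1.749.
Rounding down gives 5, 1, 4, 4, 1 = 15 seats, so the divisor must be adjusted.
With modified divisor 249100: modified quotas A 5.926, B 2.224, C 5.063, D 5.117, E 1.972.
Rounding down: A 5, B 2, C 5, D 5, E 1 (total 18).
C receives 5.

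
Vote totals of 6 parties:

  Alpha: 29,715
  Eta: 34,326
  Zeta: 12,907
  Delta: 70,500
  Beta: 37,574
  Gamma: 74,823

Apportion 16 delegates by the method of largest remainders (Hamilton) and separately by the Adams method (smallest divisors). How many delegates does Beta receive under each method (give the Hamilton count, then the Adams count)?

2 and 3

Hamilton: Alpha 2, Eta 2, Zeta 1, Delta 4, Beta 2, Gamma 5.
Adams: Alpha 2, Eta 2, Zeta 1, Delta 4, Beta 3, Gamma 4.
Beta gets 2 under Hamilton and 3 under Adams.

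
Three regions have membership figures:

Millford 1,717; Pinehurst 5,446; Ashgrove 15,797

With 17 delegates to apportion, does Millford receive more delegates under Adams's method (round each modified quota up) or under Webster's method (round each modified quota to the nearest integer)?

Adams

Adams: Millford 2, Pinehurst 4, Ashgrove 11.
Webster: Millford 1, Pinehurst 4, Ashgrove 12.
Millford gets 2 under Adams and 1 under Webster.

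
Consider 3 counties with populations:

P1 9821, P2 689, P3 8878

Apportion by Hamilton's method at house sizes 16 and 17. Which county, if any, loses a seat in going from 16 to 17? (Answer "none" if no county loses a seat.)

P2

At 16 seats: P1 8, P2 1, P3 7.
At 17 seats: P1 9, P2 0, P3 8.
P2 drops from 1 to 0.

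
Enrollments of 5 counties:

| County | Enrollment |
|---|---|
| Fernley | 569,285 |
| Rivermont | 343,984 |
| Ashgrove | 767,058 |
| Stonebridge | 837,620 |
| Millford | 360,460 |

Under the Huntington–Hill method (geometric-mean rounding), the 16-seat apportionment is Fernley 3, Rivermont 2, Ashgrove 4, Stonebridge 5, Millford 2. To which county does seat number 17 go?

Ashgrove

Priority for the next seat is population ÷ (√(s·(s+1))).
Priorities: Fernley 164338.424, Rivermont 140430.880, Ashgrove 171519.383, Stonebridge 152927.790, Millford 147157.179.
Highest priority: Ashgrove.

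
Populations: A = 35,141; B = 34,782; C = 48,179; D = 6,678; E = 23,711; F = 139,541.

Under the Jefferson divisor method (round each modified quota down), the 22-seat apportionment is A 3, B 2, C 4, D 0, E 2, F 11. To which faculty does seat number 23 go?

Priority for the next seat is population ÷ (current seats + 1).
Priorities: A 8785.250, B 11594.000, C 9635.800, D 6678.000, E 7903.667, F 11628.417.
Highest priority: F.

F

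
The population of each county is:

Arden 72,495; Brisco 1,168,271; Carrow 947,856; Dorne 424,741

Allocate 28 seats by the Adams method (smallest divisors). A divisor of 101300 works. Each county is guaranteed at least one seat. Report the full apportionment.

Arden 1, Brisco 12, Carrow 10, Dorne 5

With modified divisor 101300: modified quotas Arden 0.716, Brisco 11.533, Carrow 9.357, Dorne 4.193.
Rounding up: Arden 1, Brisco 12, Carrow 10, Dorne 5 (total 28).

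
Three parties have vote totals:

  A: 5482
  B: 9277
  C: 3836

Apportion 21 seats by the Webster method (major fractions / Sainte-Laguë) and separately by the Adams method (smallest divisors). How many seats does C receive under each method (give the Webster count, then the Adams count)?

Webster: A 6, B 11, C 4.
Adams: A 6, B 10, C 5.
C gets 4 under Webster and 5 under Adams.

4 and 5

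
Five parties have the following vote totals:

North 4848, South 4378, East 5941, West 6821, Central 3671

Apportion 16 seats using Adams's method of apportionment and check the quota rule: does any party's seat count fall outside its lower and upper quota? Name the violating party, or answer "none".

Standard quotas: North 3.023, South 2.730, East 3.705, West 4.253, Central 2.289.
Adams allocation: North 3, South 3, East 4, West 4, Central 2.
Every allocation lies between the lower and upper quota.

none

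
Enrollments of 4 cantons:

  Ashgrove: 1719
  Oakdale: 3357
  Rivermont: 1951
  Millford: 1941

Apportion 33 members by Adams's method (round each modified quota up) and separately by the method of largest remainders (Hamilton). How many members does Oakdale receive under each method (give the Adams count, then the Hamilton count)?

Adams: Ashgrove 7, Oakdale 12, Rivermont 7, Millford 7.
Hamilton: Ashgrove 6, Oakdale 13, Rivermont 7, Millford 7.
Oakdale gets 12 under Adams and 13 under Hamilton.

12 and 13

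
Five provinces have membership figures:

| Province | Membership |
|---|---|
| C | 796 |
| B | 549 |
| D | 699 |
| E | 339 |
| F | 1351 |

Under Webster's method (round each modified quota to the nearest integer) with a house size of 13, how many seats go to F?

Standard divisor 3734/13 ≈ 287.231; standard quotas: C 2.771, B 1.911, D 2.434, E 1.180, F 4.704.
Rounding to the nearest integer gives C 3, B 2, D 2, E 1, F 5 — total 13, matching the house size, so no adjustment is needed.
F receives 5.

5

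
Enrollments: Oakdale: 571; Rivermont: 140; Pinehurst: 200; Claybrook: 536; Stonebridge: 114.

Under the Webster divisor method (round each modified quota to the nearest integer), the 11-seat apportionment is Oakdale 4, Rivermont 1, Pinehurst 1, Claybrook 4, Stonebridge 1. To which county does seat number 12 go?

Priority for the next seat is population ÷ (current seats + 0.5).
Priorities: Oakdale 126.889, Rivermont 93.333, Pinehurst 133.333, Claybrook 119.111, Stonebridge 76.000.
Highest priority: Pinehurst.

Pinehurst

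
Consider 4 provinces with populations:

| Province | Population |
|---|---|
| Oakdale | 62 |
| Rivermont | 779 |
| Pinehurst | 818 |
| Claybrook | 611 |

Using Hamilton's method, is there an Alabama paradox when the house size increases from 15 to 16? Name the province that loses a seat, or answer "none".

At 15 seats: Oakdale 1, Rivermont 5, Pinehurst 5, Claybrook 4.
At 16 seats: Oakdale 0, Rivermont 6, Pinehurst 6, Claybrook 4.
Oakdale drops from 1 to 0.

Oakdale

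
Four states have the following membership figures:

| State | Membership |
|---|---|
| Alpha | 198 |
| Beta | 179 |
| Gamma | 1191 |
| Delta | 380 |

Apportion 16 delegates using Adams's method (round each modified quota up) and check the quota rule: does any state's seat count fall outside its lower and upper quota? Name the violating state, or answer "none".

Standard quotas: Alpha 1.626, Beta 1.470, Gamma 9.782, Delta 3.121.
Adams allocation: Alpha 2, Beta 2, Gamma 9, Delta 3.
Every allocation lies between the lower and upper quota.

none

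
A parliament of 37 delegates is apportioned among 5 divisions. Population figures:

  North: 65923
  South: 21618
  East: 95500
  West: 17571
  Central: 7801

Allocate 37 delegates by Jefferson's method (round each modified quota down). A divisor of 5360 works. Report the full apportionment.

North 12, South 4, East 17, West 3, Central 1

With modified divisor 5360: modified quotas North 12.299, South 4.033, East 17.817, West 3.278, Central 1.455.
Rounding down: North 12, South 4, East 17, West 3, Central 1 (total 37).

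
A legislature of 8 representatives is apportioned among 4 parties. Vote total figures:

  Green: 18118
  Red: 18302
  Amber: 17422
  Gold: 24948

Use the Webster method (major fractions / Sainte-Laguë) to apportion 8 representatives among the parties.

Standard divisor 78790/8 ≈ 9848.75; standard quotas: Green 1.840, Red 1.858, Amber 1.769, Gold 2.533.
Rounding to the nearest integer gives 2, 2, 2, 3 = 9 seats, so the divisor must be adjusted.
With modified divisor 10800: modified quotas Green 1.678, Red 1.695, Amber 1.613, Gold 2.310.
Rounding to the nearest integer: Green 2, Red 2, Amber 2, Gold 2 (total 8).

Green: 2, Red: 2, Amber: 2, Gold: 2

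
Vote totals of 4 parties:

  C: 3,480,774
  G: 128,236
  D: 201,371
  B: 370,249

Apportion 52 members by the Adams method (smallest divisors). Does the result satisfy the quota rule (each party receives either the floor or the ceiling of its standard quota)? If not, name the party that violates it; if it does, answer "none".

C

Standard quotas: C 43.295, G 1.595, D 2.505, B 4.605.
Adams allocation: C 42, G 2, D 3, B 5.
C has quota 43.295 (lower 43, upper 44) but receives 42 — outside the quota interval.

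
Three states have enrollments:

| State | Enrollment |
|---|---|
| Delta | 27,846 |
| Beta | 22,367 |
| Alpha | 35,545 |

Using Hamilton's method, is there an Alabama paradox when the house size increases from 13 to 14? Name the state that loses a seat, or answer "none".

none

At 13 seats: Delta 4, Beta 4, Alpha 5.
At 14 seats: Delta 4, Beta 4, Alpha 6.
No state's allocation decreased.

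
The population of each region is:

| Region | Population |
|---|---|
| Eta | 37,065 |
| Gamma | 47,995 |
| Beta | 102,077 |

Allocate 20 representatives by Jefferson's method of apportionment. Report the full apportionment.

Standard divisor 187137/20 ≈ 9356.85; standard quotas: Eta 3.961, Gamma 5.129, Beta 10.909.
Rounding down gives 3, 5, 10 = 18 seats, so the divisor must be adjusted.
With modified divisor 8900: modified quotas Eta 4.165, Gamma 5.393, Beta 11.469.
Rounding down: Eta 4, Gamma 5, Beta 11 (total 20).

Eta 4, Gamma 5, Beta 11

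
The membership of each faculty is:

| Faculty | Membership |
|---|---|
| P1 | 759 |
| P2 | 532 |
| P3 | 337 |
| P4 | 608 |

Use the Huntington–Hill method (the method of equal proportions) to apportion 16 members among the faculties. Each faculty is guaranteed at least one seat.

P1=6, P2=4, P3=2, P4=4

With divisor 138: modified quotas P1 5.500, P2 3.855, P3 2.442, P4 4.406.
Geometric-mean thresholds: P1 √(5·6)=5.477, P2 √(3·4)=3.464, P3 √(2·3)=2.449, P4 √(4·5)=4.472.
Each quota rounded against its threshold gives P1 6, P2 4, P3 2, P4 4 (total 16).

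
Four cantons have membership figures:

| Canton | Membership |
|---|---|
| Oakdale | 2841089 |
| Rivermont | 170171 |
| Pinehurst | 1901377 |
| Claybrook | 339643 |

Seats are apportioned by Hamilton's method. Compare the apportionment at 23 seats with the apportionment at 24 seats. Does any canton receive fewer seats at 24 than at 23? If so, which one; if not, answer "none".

At 23 seats: Oakdale 12, Rivermont 1, Pinehurst 8, Claybrook 2.
At 24 seats: Oakdale 13, Rivermont 1, Pinehurst 9, Claybrook 1.
Claybrook drops from 2 to 1.

Claybrook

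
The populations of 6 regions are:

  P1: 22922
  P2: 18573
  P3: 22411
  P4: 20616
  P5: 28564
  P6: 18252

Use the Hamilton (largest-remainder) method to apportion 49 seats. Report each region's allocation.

P1: 8; P2: 7; P3: 8; P4: 8; P5: 11; P6: 7

Standard divisor: 131338 ÷ 49 ≈ 2680.367.
Standard quotas: P1 8.5518, P2 6.9293, P3 8.3612, P4 7.6915, P5 10.6567, P6 6.8095.
Lower quotas: P1 8, P2 6, P3 8, P4 7, P5 10, P6 6 (sum 45, leaving 4 seats).
Remainders in descending order: P2 0.9293, P6 0.8095, P4 0.6915, P5 0.6567, P1 0.5518, P3 0.3612.
The surplus seats go to P2, P6, P4, P5.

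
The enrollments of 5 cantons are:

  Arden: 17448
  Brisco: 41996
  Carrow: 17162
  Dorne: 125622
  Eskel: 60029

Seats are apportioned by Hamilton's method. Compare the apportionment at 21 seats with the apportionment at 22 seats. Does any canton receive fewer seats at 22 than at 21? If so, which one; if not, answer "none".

At 21 seats: Arden 2, Brisco 3, Carrow 1, Dorne 10, Eskel 5.
At 22 seats: Arden 1, Brisco 4, Carrow 1, Dorne 11, Eskel 5.
Arden drops from 2 to 1.

Arden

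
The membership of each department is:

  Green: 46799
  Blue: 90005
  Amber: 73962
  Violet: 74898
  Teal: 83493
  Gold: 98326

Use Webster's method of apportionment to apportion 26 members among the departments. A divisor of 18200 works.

With modified divisor 18200: modified quotas Green 2.571, Blue 4.945, Amber 4.064, Violet 4.115, Teal 4.588, Gold 5.403.
Rounding to the nearest integer: Green 3, Blue 5, Amber 4, Violet 4, Teal 5, Gold 5 (total 26).

Green 3, Blue 5, Amber 4, Violet 4, Teal 5, Gold 5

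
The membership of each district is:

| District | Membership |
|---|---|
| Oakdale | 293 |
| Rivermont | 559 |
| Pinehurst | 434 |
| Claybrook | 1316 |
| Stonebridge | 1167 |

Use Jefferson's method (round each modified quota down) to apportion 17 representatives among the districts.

Oakdale 1, Rivermont 2, Pinehurst 2, Claybrook 6, Stonebridge 6

Standard divisor 3769/17 ≈ 221.706; standard quotas: Oakdale 1.322, Rivermont 2.521, Pinehurst 1.958, Claybrook 5.936, Stonebridge 5.264.
Rounding down gives 1, 2, 1, 5, 5 = 14 seats, so the divisor must be adjusted.
With modified divisor 190: modified quotas Oakdale 1.542, Rivermont 2.942, Pinehurst 2.284, Claybrook 6.926, Stonebridge 6.142.
Rounding down: Oakdale 1, Rivermont 2, Pinehurst 2, Claybrook 6, Stonebridge 6 (total 17).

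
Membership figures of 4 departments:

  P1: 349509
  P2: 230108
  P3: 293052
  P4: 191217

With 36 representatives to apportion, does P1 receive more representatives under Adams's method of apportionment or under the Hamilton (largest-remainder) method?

Hamilton

Adams: P1 11, P2 8, P3 10, P4 7.
Hamilton: P1 12, P2 8, P3 10, P4 6.
P1 gets 11 under Adams and 12 under Hamilton.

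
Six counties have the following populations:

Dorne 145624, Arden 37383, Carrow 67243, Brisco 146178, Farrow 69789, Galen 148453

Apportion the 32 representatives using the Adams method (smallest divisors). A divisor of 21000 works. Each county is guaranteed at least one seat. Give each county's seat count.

Dorne=7, Arden=2, Carrow=4, Brisco=7, Farrow=4, Galen=8

With modified divisor 21000: modified quotas Dorne 6.934, Arden 1.780, Carrow 3.202, Brisco 6.961, Farrow 3.323, Galen 7.069.
Rounding up: Dorne 7, Arden 2, Carrow 4, Brisco 7, Farrow 4, Galen 8 (total 32).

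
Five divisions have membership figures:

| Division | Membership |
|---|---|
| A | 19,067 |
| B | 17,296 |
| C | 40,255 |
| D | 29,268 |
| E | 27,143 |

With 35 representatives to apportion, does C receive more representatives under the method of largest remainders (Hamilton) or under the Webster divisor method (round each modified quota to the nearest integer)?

Hamilton: A 5, B 4, C 11, D 8, E 7.
Webster: A 5, B 5, C 10, D 8, E 7.
C gets 11 under Hamilton and 10 under Webster.

Hamilton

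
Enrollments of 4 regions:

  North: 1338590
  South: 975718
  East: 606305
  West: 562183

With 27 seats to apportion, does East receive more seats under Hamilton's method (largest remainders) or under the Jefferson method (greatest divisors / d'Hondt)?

Hamilton

Hamilton: North 10, South 8, East 5, West 4.
Jefferson: North 11, South 8, East 4, West 4.
East gets 5 under Hamilton and 4 under Jefferson.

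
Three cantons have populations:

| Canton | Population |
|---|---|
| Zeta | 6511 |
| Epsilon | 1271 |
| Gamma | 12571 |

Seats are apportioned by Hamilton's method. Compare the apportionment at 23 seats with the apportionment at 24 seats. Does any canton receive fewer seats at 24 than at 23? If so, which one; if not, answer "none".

At 23 seats: Zeta 7, Epsilon 2, Gamma 14.
At 24 seats: Zeta 8, Epsilon 1, Gamma 15.
Epsilon drops from 2 to 1.

Epsilon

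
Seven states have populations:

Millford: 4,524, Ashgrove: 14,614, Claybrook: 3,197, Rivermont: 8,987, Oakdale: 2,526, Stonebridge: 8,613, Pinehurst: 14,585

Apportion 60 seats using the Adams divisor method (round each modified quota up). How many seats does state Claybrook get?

Standard divisor 57046/60 ≈ 950.767; standard quotas: Millford 4.758, Ashgrove 15.371, Claybrook 3.363, Rivermont 9.452, Oakdale 2.657, Stonebridge 9.059, Pinehurst 15.340.
Rounding up gives 5, 16, 4, 10, 3, 10, 16 = 64 seats, so the divisor must be adjusted.
With modified divisor 1020: modified quotas Millford 4.435, Ashgrove 14.327, Claybrook 3.134, Rivermont 8.811, Oakdale 2.476, Stonebridge 8.444, Pinehurst 14.299.
Rounding up: Millford 5, Ashgrove 15, Claybrook 4, Rivermont 9, Oakdale 3, Stonebridge 9, Pinehurst 15 (total 60).
Claybrook receives 4.

4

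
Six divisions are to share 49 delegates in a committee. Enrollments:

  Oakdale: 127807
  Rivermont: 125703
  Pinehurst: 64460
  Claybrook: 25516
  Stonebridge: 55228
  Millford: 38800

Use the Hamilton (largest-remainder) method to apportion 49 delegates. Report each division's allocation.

Standard divisor: 437514 ÷ 49 ≈ 8928.857.
Standard quotas: Oakdale 14.3139, Rivermont 14.0783, Pinehurst 7.2193, Claybrook 2.8577, Stonebridge 6.1853, Millford 4.3455.
Lower quotas: Oakdale 14, Rivermont 14, Pinehurst 7, Claybrook 2, Stonebridge 6, Millford 4 (sum 47, leaving 2 seats).
Remainders in descending order: Claybrook 0.8577, Millford 0.3455, Oakdale 0.3139, Pinehurst 0.2193, Stonebridge 0.1853, Rivermont 0.0783.
Largest remainders: Claybrook, Millford receive the extra seats.

Oakdale=14; Rivermont=14; Pinehurst=7; Claybrook=3; Stonebridge=6; Millford=5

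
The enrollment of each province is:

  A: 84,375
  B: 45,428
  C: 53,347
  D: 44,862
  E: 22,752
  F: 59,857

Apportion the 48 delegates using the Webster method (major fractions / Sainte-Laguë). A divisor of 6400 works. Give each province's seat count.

A 13, B 7, C 8, D 7, E 4, F 9

With modified divisor 6400: modified quotas A 13.184, B 7.098, C 8.335, D 7.010, E 3.555, F 9.353.
Rounding to the nearest integer: A 13, B 7, C 8, D 7, E 4, F 9 (total 48).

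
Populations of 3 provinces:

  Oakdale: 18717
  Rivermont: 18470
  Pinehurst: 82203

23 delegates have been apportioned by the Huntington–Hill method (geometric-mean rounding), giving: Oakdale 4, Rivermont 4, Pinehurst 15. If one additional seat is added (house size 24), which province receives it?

Priority for the next seat is population ÷ (√(s·(s+1))).
Priorities: Oakdale 4185.248, Rivermont 4130.018, Pinehurst 5306.181.
Highest priority: Pinehurst.

Pinehurst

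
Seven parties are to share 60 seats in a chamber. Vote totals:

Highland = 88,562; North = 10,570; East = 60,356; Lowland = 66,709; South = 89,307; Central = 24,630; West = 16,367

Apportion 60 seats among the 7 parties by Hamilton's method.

Highland 15, North 2, East 10, Lowland 11, South 15, Central 4, West 3

Total 356501; standard divisor 356501/60 ≈ 5941.683.
Standard quotas: Highland 14.9052, North 1.7790, East 10.1581, Lowland 11.2273, South 15.0306, Central 4.1453, West 2.7546.
Lower quotas: Highland 14, North 1, East 10, Lowland 11, South 15, Central 4, West 2 (sum 57, leaving 3 seats).
Remainders in descending order: Highland 0.9052, North 0.7790, West 0.7546, Lowland 0.2273, East 0.1581, Central 0.1453, South 0.0306.
Largest remainders: Highland, North, West receive the extra seats.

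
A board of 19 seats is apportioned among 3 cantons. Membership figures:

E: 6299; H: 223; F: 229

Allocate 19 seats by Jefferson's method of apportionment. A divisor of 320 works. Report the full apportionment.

E=19; H=0; F=0

With modified divisor 320: modified quotas E 19.684, H 0.697, F 0.716.
Rounding down: E 19, H 0, F 0 (total 19).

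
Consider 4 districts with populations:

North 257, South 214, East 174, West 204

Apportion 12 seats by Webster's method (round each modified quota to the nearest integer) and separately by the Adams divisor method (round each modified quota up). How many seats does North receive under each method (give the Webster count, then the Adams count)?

Webster: North 4, South 3, East 2, West 3.
Adams: North 3, South 3, East 3, West 3.
North gets 4 under Webster and 3 under Adams.

4 and 3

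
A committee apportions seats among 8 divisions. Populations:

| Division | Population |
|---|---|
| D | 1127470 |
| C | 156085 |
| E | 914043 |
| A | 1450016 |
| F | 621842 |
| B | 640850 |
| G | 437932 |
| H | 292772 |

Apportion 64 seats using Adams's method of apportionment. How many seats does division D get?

13

Standard divisor 5641010/64 ≈ 88140.781; standard quotas: D 12.792, C 1.771, E 10.370, A 16.451, F 7.055, B 7.271, G 4.969, H 3.322.
Rounding up gives 13, 2, 11, 17, 8, 8, 5, 4 = 68 seats, so the divisor must be adjusted.
With modified divisor 92800: modified quotas D 12.149, C 1.682, E 9.850, A 15.625, F 6.701, B 6.906, G 4.719, H 3.155.
Rounding up: D 13, C 2, E 10, A 16, F 7, B 7, G 5, H 4 (total 64).
D receives 13.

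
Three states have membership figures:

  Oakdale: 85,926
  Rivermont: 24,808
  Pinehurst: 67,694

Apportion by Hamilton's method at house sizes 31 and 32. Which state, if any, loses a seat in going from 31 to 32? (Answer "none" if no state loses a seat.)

At 31 seats: Oakdale 15, Rivermont 4, Pinehurst 12.
At 32 seats: Oakdale 15, Rivermont 5, Pinehurst 12.
No state's allocation decreased.

none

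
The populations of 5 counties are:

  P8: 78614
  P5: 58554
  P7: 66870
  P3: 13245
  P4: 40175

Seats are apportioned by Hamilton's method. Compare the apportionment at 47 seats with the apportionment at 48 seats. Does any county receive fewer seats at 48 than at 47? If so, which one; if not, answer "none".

P3

At 47 seats: P8 14, P5 11, P7 12, P3 3, P4 7.
At 48 seats: P8 15, P5 11, P7 12, P3 2, P4 8.
P3 drops from 3 to 2.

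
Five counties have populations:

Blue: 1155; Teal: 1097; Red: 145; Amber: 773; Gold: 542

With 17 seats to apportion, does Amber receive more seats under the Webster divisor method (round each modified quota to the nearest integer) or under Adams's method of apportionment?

Webster: Blue 5, Teal 5, Red 1, Amber 4, Gold 2.
Adams: Blue 5, Teal 5, Red 1, Amber 3, Gold 3.
Amber gets 4 under Webster and 3 under Adams.

Webster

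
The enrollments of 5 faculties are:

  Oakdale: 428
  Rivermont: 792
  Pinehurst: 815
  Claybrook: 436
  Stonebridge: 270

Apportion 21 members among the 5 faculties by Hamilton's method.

Total 2741; standard divisor 2741/21 ≈ 130.524.
Standard quotas: Oakdale 3.279, Rivermont 6.068, Pinehurst 6.244, Claybrook 3.340, Stonebridge 2.069.
Lower quotas: Oakdale 3, Rivermont 6, Pinehurst 6, Claybrook 3, Stonebridge 2 (sum 20, leaving 1 seat).
Remainders in descending order: Claybrook 0.340, Oakdale 0.279, Pinehurst 0.244, Stonebridge 0.069, Rivermont 0.068.
Largest remainder: Claybrook receives the extra seat.

Oakdale 3; Rivermont 6; Pinehurst 6; Claybrook 4; Stonebridge 2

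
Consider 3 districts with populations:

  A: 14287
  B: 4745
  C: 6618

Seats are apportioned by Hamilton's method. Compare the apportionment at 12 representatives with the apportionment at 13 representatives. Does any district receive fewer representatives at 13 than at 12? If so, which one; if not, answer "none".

At 12 seats: A 7, B 2, C 3.
At 13 seats: A 7, B 3, C 3.
No district's allocation decreased.

none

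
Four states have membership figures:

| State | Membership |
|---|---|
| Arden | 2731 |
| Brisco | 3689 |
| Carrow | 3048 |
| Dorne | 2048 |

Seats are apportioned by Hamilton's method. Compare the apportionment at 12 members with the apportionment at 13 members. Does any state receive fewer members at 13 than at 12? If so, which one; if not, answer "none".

none

At 12 seats: Arden 3, Brisco 4, Carrow 3, Dorne 2.
At 13 seats: Arden 3, Brisco 4, Carrow 4, Dorne 2.
No state's allocation decreased.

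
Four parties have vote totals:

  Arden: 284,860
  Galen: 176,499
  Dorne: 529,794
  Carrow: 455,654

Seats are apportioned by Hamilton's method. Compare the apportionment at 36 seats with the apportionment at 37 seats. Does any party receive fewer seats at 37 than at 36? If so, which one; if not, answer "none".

At 36 seats: Arden 7, Galen 5, Dorne 13, Carrow 11.
At 37 seats: Arden 7, Galen 4, Dorne 14, Carrow 12.
Galen drops from 5 to 4.

Galen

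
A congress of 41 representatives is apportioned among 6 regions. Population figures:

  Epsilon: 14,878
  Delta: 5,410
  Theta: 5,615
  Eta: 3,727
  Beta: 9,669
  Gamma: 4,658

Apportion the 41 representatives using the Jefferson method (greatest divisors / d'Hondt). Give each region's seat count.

Standard divisor 43957/41 ≈ 1072.122; standard quotas: Epsilon 13.877, Delta 5.046, Theta 5.237, Eta 3.476, Beta 9.019, Gamma 4.345.
Rounding down gives 13, 5, 5, 3, 9, 4 = 39 seats, so the divisor must be adjusted.
With modified divisor 980: modified quotas Epsilon 15.182, Delta 5.520, Theta 5.730, Eta 3.803, Beta 9.866, Gamma 4.753.
Rounding down: Epsilon 15, Delta 5, Theta 5, Eta 3, Beta 9, Gamma 4 (total 41).

Epsilon 15, Delta 5, Theta 5, Eta 3, Beta 9, Gamma 4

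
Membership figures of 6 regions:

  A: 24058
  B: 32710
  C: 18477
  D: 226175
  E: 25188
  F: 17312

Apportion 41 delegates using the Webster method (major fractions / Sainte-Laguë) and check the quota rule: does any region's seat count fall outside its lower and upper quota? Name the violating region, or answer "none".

none

Standard quotas: A 2.868, B 3.899, C 2.203, D 26.963, E 3.003, F 2.064.
Webster allocation: A 3, B 4, C 2, D 27, E 3, F 2.
Every allocation lies between the lower and upper quota.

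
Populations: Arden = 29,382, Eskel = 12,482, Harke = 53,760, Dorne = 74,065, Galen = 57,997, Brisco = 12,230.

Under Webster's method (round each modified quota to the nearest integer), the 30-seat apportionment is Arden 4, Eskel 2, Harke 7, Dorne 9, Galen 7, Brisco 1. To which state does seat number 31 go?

Priority for the next seat is population ÷ (current seats + 0.5).
Priorities: Arden 6529.333, Eskel 4992.800, Harke 7168.000, Dorne 7796.316, Galen 7732.933, Brisco 8153.333.
Highest priority: Brisco.

Brisco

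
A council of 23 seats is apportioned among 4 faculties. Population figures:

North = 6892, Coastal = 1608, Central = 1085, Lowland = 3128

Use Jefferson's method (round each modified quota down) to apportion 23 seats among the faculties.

Standard divisor 12713/23 ≈ 552.739; standard quotas: North 12.469, Coastal 2.909, Central 1.963, Lowland 5.659.
Rounding down gives 12, 2, 1, 5 = 20 seats, so the divisor must be adjusted.
With modified divisor 526: modified quotas North 13.103, Coastal 3.057, Central 2.063, Lowland 5.947.
Rounding down: North 13, Coastal 3, Central 2, Lowland 5 (total 23).

North=13, Coastal=3, Central=2, Lowland=5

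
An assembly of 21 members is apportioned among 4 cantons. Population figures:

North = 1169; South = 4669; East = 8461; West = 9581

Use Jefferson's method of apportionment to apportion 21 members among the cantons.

North 1, South 4, East 7, West 9

Standard divisor 23880/21 ≈ 1137.143; standard quotas: North 1.028, South 4.106, East 7.441, West 8.426.
Rounding down gives 1, 4, 7, 8 = 20 seats, so the divisor must be adjusted.
With modified divisor 1061: modified quotas North 1.102, South 4.401, East 7.975, West 9.030.
Rounding down: North 1, South 4, East 7, West 9 (total 21).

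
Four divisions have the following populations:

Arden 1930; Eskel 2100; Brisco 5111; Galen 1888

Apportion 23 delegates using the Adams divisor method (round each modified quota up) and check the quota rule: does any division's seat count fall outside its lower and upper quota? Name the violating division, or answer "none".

Standard quotas: Arden 4.025, Eskel 4.379, Brisco 10.659, Galen 3.937.
Adams allocation: Arden 4, Eskel 5, Brisco 10, Galen 4.
Every allocation lies between the lower and upper quota.

none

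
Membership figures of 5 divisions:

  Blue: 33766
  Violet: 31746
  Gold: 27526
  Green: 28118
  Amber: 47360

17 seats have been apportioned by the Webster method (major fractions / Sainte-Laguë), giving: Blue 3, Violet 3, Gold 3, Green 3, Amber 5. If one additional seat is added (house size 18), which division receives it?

Priority for the next seat is population ÷ (current seats + 0.5).
Priorities: Blue 9647.429, Violet 9070.286, Gold 7864.571, Green 8033.714, Amber 8610.909.
Highest priority: Blue.

Blue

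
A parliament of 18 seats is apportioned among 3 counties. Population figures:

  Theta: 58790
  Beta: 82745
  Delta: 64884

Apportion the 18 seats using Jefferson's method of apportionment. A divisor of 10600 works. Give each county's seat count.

With modified divisor 10600: modified quotas Theta 5.546, Beta 7.806, Delta 6.121.
Rounding down: Theta 5, Beta 7, Delta 6 (total 18).

Theta 5; Beta 7; Delta 6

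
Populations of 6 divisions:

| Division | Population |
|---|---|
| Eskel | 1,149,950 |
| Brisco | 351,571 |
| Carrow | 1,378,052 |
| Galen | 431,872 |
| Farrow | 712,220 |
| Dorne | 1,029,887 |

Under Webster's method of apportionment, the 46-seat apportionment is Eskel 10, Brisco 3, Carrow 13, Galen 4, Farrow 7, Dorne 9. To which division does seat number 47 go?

Eskel

Priority for the next seat is population ÷ (current seats + 0.5).
Priorities: Eskel 109519.048, Brisco 100448.857, Carrow 102077.926, Galen 95971.556, Farrow 94962.667, Dorne 108409.158.
Highest priority: Eskel.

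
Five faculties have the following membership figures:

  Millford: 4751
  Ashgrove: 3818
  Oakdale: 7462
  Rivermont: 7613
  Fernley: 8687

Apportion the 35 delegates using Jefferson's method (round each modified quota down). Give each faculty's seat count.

Millford=5; Ashgrove=4; Oakdale=8; Rivermont=8; Fernley=10

Standard divisor 32331/35 ≈ 923.743; standard quotas: Millford 5.143, Ashgrove 4.133, Oakdale 8.078, Rivermont 8.241, Fernley 9.404.
Rounding down gives 5, 4, 8, 8, 9 = 34 seats, so the divisor must be adjusted.
With modified divisor 860: modified quotas Millford 5.524, Ashgrove 4.440, Oakdale 8.677, Rivermont 8.852, Fernley 10.101.
Rounding down: Millford 5, Ashgrove 4, Oakdale 8, Rivermont 8, Fernley 10 (total 35).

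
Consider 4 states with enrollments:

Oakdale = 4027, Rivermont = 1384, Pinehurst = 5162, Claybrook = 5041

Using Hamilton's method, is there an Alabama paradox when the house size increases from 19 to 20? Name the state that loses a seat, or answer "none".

At 19 seats: Oakdale 5, Rivermont 2, Pinehurst 6, Claybrook 6.
At 20 seats: Oakdale 5, Rivermont 2, Pinehurst 7, Claybrook 6.
No state's allocation decreased.

none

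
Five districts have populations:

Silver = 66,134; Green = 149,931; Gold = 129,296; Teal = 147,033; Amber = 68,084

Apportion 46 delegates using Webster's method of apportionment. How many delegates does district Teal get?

Standard divisor 560478/46 ≈ 12184.304; standard quotas: Silver 5.428, Green 12.305, Gold 10.612, Teal 12.067, Amber 5.588.
Rounding to the nearest integer gives Silver 5, Green 12, Gold 11, Teal 12, Amber 6 — total 46, matching the house size, so no adjustment is needed.
Teal receives 12.

12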